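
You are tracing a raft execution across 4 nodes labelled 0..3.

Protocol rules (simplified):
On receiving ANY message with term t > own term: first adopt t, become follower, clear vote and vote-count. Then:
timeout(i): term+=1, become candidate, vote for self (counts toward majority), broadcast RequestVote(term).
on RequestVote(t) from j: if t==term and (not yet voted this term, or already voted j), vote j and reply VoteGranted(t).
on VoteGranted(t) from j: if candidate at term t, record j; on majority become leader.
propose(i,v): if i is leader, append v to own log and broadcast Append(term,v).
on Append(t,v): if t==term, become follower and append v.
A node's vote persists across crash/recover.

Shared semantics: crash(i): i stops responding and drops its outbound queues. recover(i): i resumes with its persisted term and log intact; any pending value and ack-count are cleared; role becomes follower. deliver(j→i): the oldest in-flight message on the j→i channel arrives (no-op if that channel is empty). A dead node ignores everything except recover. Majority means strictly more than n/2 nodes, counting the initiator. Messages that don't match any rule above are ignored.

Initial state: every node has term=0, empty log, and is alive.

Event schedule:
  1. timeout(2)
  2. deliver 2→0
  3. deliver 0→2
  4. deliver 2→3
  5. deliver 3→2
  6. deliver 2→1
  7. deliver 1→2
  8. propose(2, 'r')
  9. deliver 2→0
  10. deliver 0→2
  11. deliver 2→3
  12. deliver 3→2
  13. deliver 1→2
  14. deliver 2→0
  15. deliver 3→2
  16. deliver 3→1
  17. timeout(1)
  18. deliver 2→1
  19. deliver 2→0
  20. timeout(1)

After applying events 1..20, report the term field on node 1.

3

[1] timeout(2) → N2(cand t1 [-])
[2] deliver 2→0 → N0(foll t1 [-])
[3] deliver 0→2 → ∅
[4] deliver 2→3 → N3(foll t1 [-])
[5] deliver 3→2 → N2(lead t1 [-])
[6] deliver 2→1 → N1(foll t1 [-])
[7] deliver 1→2 → ∅
[8] propose(2,'r') → N2(lead t1 [r])
[9] deliver 2→0 → N0(foll t1 [r])
[10] deliver 0→2 → ∅
[11] deliver 2→3 → N3(foll t1 [r])
[12] deliver 3→2 → ∅
[13] deliver 1→2 → ∅
[14] deliver 2→0 → ∅
[15] deliver 3→2 → ∅
[16] deliver 3→1 → ∅
[17] timeout(1) → N1(cand t2 [-])
[18] deliver 2→1 → ∅
[19] deliver 2→0 → ∅
[20] timeout(1) → N1(cand t3 [-])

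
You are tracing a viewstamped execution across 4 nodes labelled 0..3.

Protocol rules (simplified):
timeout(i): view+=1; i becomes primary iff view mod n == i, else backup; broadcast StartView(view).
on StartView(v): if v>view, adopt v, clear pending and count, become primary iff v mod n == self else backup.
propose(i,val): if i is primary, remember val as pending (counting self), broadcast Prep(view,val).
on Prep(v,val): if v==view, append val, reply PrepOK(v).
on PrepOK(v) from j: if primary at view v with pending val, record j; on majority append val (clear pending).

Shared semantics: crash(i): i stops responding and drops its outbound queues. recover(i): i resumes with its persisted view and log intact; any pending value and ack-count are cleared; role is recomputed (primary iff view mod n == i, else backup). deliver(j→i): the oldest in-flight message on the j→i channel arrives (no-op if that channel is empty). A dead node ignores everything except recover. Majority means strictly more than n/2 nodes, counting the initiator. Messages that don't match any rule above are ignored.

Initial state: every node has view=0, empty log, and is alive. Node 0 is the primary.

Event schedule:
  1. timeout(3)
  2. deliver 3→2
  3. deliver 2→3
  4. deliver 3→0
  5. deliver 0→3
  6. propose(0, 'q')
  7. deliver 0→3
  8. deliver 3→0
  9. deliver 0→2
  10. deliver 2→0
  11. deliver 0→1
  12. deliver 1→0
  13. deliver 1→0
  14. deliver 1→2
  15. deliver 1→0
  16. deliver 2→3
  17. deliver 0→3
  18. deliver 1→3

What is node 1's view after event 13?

1. timeout(3):  <3:back v1 ->
2. deliver 3→2:  <2:back v1 ->
3. deliver 2→3:  nop
4. deliver 3→0:  <0:back v1 ->
5. deliver 0→3:  nop
6. propose(0,'q'):  nop
7. deliver 0→3:  nop
8. deliver 3→0:  nop
9. deliver 0→2:  nop
10. deliver 2→0:  nop
11. deliver 0→1:  nop
12. deliver 1→0:  nop
13. deliver 1→0:  nop

0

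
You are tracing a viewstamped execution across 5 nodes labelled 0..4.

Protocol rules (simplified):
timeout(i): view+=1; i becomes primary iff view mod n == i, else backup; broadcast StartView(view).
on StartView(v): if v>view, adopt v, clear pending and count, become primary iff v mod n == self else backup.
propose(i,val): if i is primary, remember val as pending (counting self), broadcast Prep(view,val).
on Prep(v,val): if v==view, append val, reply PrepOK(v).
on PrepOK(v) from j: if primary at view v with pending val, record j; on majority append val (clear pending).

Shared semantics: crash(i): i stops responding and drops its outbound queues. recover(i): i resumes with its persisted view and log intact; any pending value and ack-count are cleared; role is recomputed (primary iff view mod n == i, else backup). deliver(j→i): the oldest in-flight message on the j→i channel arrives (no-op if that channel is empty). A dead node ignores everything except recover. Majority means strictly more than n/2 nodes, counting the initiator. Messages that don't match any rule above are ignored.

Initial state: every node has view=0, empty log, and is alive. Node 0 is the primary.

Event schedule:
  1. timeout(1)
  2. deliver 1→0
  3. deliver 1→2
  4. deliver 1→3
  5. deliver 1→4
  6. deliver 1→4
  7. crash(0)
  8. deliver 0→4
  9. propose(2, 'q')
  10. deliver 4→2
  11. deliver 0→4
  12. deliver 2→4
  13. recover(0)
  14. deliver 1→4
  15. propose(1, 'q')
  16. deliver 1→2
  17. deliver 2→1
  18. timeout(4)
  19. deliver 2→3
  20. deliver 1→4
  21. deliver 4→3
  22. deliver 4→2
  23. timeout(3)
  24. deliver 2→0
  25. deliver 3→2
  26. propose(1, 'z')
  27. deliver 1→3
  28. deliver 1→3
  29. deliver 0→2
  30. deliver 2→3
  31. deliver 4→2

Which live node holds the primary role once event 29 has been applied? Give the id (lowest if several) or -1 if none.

1

step 1 timeout(1): 1={prim,v=1,log=-}
step 2 deliver 1→0: 0={back,v=1,log=-}
step 3 deliver 1→2: 2={back,v=1,log=-}
step 4 deliver 1→3: 3={back,v=1,log=-}
step 5 deliver 1→4: 4={back,v=1,log=-}
step 6 deliver 1→4: —
step 7 crash(0): 0={✗back,v=1,log=-}
step 8 deliver 0→4: —
step 9 propose(2,'q'): —
step 10 deliver 4→2: —
step 11 deliver 0→4: —
step 12 deliver 2→4: —
step 13 recover(0): 0={back,v=1,log=-}
step 14 deliver 1→4: —
step 15 propose(1,'q'): —
step 16 deliver 1→2: 2={back,v=1,log=q}
step 17 deliver 2→1: —
step 18 timeout(4): 4={back,v=2,log=-}
step 19 deliver 2→3: —
step 20 deliver 1→4: —
step 21 deliver 4→3: 3={back,v=2,log=-}
step 22 deliver 4→2: 2={prim,v=2,log=q}
step 23 timeout(3): 3={prim,v=3,log=-}
step 24 deliver 2→0: —
step 25 deliver 3→2: 2={back,v=3,log=q}
step 26 propose(1,'z'): —
step 27 deliver 1→3: —
step 28 deliver 1→3: —
step 29 deliver 0→2: —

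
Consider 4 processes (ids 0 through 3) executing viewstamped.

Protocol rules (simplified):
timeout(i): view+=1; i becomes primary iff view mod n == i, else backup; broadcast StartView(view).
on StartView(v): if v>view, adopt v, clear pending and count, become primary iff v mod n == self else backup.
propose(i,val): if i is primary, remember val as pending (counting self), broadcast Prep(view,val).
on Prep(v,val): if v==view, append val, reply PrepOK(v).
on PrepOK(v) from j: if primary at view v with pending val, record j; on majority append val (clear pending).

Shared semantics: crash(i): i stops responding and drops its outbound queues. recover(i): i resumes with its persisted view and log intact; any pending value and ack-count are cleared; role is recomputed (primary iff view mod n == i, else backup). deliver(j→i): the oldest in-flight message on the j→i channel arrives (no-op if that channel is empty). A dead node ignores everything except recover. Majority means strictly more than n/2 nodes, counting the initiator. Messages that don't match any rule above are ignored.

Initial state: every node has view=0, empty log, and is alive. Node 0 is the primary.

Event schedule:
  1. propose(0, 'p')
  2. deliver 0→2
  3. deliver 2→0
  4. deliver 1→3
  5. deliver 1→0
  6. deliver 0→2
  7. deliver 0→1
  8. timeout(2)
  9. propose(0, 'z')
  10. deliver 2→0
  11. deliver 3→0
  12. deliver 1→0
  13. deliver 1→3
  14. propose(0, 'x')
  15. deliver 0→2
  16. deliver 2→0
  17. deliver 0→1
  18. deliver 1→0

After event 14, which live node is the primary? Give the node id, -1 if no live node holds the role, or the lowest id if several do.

[1] propose(0,'p') → ∅
[2] deliver 0→2 → N2(back v0 [p])
[3] deliver 2→0 → ∅
[4] deliver 1→3 → ∅
[5] deliver 1→0 → ∅
[6] deliver 0→2 → ∅
[7] deliver 0→1 → N1(back v0 [p])
[8] timeout(2) → N2(back v1 [p])
[9] propose(0,'z') → ∅
[10] deliver 2→0 → N0(back v1 [-])
[11] deliver 3→0 → ∅
[12] deliver 1→0 → ∅
[13] deliver 1→3 → ∅
[14] propose(0,'x') → ∅

-1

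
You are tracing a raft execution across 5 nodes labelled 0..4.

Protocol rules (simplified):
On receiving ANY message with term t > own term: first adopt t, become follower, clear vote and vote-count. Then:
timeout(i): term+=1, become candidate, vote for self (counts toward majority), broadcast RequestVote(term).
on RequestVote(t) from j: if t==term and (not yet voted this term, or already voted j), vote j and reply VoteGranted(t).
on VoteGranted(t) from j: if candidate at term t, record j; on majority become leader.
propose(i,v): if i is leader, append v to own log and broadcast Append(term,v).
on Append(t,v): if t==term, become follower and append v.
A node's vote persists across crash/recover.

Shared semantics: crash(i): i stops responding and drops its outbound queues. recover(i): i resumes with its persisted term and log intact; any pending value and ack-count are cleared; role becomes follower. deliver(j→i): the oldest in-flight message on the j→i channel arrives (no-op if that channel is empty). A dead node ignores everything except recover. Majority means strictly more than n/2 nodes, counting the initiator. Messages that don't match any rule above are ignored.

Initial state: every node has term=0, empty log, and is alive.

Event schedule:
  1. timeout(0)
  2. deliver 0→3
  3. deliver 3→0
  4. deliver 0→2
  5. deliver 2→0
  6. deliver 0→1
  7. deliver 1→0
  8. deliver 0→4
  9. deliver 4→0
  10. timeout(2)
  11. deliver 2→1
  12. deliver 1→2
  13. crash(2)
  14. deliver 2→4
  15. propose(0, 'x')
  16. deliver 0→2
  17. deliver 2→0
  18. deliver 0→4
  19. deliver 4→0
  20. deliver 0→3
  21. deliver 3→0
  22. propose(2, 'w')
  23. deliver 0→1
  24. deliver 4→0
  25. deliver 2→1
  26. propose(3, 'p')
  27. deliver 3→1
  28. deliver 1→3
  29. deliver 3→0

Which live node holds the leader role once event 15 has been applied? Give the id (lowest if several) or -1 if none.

0

step 1 timeout(0): 0={cand,t=1,log=-}
step 2 deliver 0→3: 3={foll,t=1,log=-}
step 3 deliver 3→0: —
step 4 deliver 0→2: 2={foll,t=1,log=-}
step 5 deliver 2→0: 0={lead,t=1,log=-}
step 6 deliver 0→1: 1={foll,t=1,log=-}
step 7 deliver 1→0: —
step 8 deliver 0→4: 4={foll,t=1,log=-}
step 9 deliver 4→0: —
step 10 timeout(2): 2={cand,t=2,log=-}
step 11 deliver 2→1: 1={foll,t=2,log=-}
step 12 deliver 1→2: —
step 13 crash(2): 2={✗cand,t=2,log=-}
step 14 deliver 2→4: —
step 15 propose(0,'x'): 0={lead,t=1,log=x}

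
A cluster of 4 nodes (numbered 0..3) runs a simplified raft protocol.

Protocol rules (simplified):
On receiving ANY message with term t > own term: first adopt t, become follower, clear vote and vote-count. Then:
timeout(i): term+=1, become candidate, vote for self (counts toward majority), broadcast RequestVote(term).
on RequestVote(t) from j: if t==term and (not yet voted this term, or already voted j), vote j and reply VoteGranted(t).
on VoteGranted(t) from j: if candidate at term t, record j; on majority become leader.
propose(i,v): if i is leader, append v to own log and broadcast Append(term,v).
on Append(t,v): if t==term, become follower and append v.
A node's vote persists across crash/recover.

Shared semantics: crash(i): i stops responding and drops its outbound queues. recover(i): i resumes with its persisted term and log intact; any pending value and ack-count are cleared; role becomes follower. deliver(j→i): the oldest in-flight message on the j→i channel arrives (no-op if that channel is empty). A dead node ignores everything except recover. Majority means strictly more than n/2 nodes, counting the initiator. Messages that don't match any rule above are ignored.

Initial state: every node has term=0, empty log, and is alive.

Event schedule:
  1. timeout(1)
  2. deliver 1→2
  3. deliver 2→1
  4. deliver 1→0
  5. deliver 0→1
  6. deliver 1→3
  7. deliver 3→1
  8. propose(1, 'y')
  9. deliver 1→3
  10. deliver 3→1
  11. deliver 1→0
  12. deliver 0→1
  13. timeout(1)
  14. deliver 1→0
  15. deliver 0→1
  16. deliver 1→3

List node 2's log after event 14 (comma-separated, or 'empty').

empty

step 1 timeout(1): 1={cand,t=1,log=-}
step 2 deliver 1→2: 2={foll,t=1,log=-}
step 3 deliver 2→1: —
step 4 deliver 1→0: 0={foll,t=1,log=-}
step 5 deliver 0→1: 1={lead,t=1,log=-}
step 6 deliver 1→3: 3={foll,t=1,log=-}
step 7 deliver 3→1: —
step 8 propose(1,'y'): 1={lead,t=1,log=y}
step 9 deliver 1→3: 3={foll,t=1,log=y}
step 10 deliver 3→1: —
step 11 deliver 1→0: 0={foll,t=1,log=y}
step 12 deliver 0→1: —
step 13 timeout(1): 1={cand,t=2,log=y}
step 14 deliver 1→0: 0={foll,t=2,log=y}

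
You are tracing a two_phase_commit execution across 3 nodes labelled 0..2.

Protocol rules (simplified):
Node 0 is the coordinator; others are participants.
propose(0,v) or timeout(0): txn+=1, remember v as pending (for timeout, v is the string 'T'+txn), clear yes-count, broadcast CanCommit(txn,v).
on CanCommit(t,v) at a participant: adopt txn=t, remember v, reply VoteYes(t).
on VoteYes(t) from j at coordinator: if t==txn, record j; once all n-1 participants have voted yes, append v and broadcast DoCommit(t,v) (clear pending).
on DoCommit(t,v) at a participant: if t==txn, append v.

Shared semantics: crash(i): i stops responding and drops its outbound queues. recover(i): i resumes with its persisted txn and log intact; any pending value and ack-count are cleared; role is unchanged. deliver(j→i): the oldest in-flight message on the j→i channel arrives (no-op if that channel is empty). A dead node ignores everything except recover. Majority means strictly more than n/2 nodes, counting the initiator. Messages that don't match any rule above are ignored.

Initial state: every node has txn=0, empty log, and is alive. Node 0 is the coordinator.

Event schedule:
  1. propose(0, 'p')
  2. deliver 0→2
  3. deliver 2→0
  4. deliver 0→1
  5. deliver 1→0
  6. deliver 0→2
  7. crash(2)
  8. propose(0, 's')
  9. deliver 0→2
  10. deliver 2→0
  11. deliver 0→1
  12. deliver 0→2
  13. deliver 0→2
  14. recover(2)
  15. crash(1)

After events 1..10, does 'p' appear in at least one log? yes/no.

yes

e1 propose(0,'p'): 0[coor,t=1,-]
e2 deliver 0→2: 2[part,t=1,-]
e3 deliver 2→0: ·
e4 deliver 0→1: 1[part,t=1,-]
e5 deliver 1→0: 0[coor,t=1,p]
e6 deliver 0→2: 2[part,t=1,p]
e7 crash(2): 2[✗part,t=1,p]
e8 propose(0,'s'): 0[coor,t=2,p]
e9 deliver 0→2: ·
e10 deliver 2→0: ·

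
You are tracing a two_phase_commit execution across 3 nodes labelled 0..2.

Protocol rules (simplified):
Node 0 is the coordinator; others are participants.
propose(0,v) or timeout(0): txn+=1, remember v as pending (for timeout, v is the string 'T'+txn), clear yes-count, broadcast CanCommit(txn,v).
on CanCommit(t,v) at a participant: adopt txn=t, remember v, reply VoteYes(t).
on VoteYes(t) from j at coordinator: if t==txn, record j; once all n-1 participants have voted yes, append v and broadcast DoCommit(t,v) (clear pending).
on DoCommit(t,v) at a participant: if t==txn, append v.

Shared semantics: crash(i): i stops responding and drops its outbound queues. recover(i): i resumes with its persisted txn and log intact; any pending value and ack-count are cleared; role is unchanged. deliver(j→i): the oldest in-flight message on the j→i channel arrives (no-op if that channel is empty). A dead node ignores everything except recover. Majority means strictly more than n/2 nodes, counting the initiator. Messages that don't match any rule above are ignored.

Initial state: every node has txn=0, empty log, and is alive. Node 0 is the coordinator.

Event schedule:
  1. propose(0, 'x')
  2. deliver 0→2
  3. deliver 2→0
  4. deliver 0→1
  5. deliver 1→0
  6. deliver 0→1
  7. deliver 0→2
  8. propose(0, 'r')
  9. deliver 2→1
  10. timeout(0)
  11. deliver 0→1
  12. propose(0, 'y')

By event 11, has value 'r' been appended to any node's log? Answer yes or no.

no

1. propose(0,'x'):  <0:coor t1 ->
2. deliver 0→2:  <2:part t1 ->
3. deliver 2→0:  nop
4. deliver 0→1:  <1:part t1 ->
5. deliver 1→0:  <0:coor t1 x>
6. deliver 0→1:  <1:part t1 x>
7. deliver 0→2:  <2:part t1 x>
8. propose(0,'r'):  <0:coor t2 x>
9. deliver 2→1:  nop
10. timeout(0):  <0:coor t3 x>
11. deliver 0→1:  <1:part t2 x>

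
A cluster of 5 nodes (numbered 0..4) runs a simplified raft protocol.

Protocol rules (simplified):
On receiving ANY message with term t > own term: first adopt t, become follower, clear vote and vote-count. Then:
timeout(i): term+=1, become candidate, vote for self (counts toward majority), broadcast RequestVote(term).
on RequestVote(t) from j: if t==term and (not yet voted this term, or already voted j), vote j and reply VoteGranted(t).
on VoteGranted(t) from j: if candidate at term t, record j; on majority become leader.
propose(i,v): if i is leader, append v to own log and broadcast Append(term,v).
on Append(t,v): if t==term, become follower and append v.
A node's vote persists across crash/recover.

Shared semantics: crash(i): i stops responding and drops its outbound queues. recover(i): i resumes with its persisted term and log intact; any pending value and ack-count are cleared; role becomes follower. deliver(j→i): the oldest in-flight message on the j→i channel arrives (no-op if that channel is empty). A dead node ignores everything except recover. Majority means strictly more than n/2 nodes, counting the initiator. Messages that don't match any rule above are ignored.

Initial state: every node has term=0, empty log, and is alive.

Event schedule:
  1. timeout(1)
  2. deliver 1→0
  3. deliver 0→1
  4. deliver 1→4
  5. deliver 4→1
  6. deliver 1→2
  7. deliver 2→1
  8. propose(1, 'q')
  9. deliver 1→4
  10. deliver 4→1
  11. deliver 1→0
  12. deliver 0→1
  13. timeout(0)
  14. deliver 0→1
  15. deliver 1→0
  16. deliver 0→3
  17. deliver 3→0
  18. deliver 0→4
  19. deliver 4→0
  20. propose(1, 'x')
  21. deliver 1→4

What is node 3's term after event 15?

0

step 1 timeout(1): 1={cand,t=1,log=-}
step 2 deliver 1→0: 0={foll,t=1,log=-}
step 3 deliver 0→1: —
step 4 deliver 1→4: 4={foll,t=1,log=-}
step 5 deliver 4→1: 1={lead,t=1,log=-}
step 6 deliver 1→2: 2={foll,t=1,log=-}
step 7 deliver 2→1: —
step 8 propose(1,'q'): 1={lead,t=1,log=q}
step 9 deliver 1→4: 4={foll,t=1,log=q}
step 10 deliver 4→1: —
step 11 deliver 1→0: 0={foll,t=1,log=q}
step 12 deliver 0→1: —
step 13 timeout(0): 0={cand,t=2,log=q}
step 14 deliver 0→1: 1={foll,t=2,log=q}
step 15 deliver 1→0: —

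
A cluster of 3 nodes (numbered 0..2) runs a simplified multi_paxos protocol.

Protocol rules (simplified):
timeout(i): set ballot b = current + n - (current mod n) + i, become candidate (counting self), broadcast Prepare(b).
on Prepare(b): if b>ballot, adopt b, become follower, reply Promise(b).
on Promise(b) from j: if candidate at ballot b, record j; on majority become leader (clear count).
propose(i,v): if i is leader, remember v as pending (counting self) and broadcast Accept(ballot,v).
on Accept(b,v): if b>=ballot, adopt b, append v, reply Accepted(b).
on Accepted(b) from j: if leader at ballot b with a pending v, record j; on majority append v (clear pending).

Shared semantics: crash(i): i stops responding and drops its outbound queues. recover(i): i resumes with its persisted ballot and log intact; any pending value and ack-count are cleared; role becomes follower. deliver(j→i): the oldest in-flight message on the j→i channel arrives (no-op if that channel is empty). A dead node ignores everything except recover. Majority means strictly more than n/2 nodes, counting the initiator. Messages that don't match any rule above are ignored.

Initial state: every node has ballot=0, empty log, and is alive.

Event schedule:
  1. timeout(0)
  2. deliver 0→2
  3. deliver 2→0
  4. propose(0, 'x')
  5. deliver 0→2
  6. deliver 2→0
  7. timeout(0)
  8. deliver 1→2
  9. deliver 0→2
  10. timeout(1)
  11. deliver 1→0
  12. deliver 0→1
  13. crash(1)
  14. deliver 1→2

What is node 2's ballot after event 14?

step 1 timeout(0): 0={cand,b=3,log=-}
step 2 deliver 0→2: 2={foll,b=3,log=-}
step 3 deliver 2→0: 0={lead,b=3,log=-}
step 4 propose(0,'x'): —
step 5 deliver 0→2: 2={foll,b=3,log=x}
step 6 deliver 2→0: 0={lead,b=3,log=x}
step 7 timeout(0): 0={cand,b=6,log=x}
step 8 deliver 1→2: —
step 9 deliver 0→2: 2={foll,b=6,log=x}
step 10 timeout(1): 1={cand,b=4,log=-}
step 11 deliver 1→0: —
step 12 deliver 0→1: —
step 13 crash(1): 1={✗cand,b=4,log=-}
step 14 deliver 1→2: —

6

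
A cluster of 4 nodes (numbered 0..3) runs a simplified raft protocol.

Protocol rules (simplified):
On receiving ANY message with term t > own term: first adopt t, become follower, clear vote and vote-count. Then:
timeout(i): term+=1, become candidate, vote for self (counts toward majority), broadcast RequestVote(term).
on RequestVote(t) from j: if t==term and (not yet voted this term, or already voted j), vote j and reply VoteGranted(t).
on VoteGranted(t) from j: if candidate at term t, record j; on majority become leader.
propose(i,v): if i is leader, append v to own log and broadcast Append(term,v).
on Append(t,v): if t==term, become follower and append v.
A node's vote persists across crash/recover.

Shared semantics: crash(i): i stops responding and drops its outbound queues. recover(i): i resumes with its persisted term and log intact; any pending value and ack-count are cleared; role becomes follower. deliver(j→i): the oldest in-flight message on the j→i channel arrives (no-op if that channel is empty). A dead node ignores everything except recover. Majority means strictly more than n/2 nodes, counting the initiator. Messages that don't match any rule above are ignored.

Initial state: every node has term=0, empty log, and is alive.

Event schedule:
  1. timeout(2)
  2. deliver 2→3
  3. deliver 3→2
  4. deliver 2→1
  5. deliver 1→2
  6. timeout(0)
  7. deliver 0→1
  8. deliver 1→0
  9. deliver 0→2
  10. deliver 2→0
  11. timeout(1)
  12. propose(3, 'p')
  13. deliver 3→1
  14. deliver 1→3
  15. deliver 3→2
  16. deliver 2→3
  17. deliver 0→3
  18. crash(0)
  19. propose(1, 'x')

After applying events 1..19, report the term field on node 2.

after 1 — timeout(2): n2:cand/t1/[-]
after 2 — deliver 2→3: n3:foll/t1/[-]
after 3 — deliver 3→2: ·
after 4 — deliver 2→1: n1:foll/t1/[-]
after 5 — deliver 1→2: n2:lead/t1/[-]
after 6 — timeout(0): n0:cand/t1/[-]
after 7 — deliver 0→1: ·
after 8 — deliver 1→0: ·
after 9 — deliver 0→2: ·
after 10 — deliver 2→0: ·
after 11 — timeout(1): n1:cand/t2/[-]
after 12 — propose(3,'p'): ·
after 13 — deliver 3→1: ·
after 14 — deliver 1→3: n3:foll/t2/[-]
after 15 — deliver 3→2: ·
after 16 — deliver 2→3: ·
after 17 — deliver 0→3: ·
after 18 — crash(0): n0:✗cand/t1/[-]
after 19 — propose(1,'x'): ·

1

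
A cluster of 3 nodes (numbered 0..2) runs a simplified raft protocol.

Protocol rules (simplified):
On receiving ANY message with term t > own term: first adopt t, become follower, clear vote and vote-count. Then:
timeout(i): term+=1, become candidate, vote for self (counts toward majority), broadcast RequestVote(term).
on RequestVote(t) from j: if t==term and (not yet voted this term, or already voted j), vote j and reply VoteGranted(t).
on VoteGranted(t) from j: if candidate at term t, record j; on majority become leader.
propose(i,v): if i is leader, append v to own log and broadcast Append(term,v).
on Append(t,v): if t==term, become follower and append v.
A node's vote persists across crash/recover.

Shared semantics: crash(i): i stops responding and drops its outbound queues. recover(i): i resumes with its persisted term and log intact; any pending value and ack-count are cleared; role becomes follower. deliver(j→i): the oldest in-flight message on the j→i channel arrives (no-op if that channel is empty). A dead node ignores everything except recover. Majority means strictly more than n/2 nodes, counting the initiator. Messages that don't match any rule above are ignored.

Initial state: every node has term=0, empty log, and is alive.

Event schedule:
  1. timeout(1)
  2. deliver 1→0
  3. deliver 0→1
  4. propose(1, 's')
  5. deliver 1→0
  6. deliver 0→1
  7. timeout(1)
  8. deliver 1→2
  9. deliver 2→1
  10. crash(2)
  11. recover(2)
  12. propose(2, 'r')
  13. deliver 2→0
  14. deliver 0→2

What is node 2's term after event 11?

e1 timeout(1): 1[cand,t=1,-]
e2 deliver 1→0: 0[foll,t=1,-]
e3 deliver 0→1: 1[lead,t=1,-]
e4 propose(1,'s'): 1[lead,t=1,s]
e5 deliver 1→0: 0[foll,t=1,s]
e6 deliver 0→1: ·
e7 timeout(1): 1[cand,t=2,s]
e8 deliver 1→2: 2[foll,t=1,-]
e9 deliver 2→1: ·
e10 crash(2): 2[✗foll,t=1,-]
e11 recover(2): 2[foll,t=1,-]

1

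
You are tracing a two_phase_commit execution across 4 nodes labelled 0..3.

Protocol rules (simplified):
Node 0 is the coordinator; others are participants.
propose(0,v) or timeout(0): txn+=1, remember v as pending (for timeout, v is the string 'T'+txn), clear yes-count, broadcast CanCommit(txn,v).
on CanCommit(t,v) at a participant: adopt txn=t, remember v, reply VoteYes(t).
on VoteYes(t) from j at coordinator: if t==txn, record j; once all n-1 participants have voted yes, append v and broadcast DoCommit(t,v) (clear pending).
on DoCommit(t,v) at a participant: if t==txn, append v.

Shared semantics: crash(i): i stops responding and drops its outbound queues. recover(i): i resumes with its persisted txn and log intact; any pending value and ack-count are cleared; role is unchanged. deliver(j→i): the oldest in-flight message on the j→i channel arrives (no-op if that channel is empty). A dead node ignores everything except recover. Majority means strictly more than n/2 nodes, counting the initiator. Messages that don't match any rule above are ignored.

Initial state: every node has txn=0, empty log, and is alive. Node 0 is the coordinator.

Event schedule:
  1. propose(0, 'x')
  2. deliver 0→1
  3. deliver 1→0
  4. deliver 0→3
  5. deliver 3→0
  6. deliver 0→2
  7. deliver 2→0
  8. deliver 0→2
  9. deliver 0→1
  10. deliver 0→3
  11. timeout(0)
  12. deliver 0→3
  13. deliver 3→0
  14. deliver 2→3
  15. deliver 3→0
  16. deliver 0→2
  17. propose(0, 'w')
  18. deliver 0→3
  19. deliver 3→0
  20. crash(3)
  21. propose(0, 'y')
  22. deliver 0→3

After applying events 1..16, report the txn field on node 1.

1

step 1 propose(0,'x'): 0={coor,t=1,log=-}
step 2 deliver 0→1: 1={part,t=1,log=-}
step 3 deliver 1→0: —
step 4 deliver 0→3: 3={part,t=1,log=-}
step 5 deliver 3→0: —
step 6 deliver 0→2: 2={part,t=1,log=-}
step 7 deliver 2→0: 0={coor,t=1,log=x}
step 8 deliver 0→2: 2={part,t=1,log=x}
step 9 deliver 0→1: 1={part,t=1,log=x}
step 10 deliver 0→3: 3={part,t=1,log=x}
step 11 timeout(0): 0={coor,t=2,log=x}
step 12 deliver 0→3: 3={part,t=2,log=x}
step 13 deliver 3→0: —
step 14 deliver 2→3: —
step 15 deliver 3→0: —
step 16 deliver 0→2: 2={part,t=2,log=x}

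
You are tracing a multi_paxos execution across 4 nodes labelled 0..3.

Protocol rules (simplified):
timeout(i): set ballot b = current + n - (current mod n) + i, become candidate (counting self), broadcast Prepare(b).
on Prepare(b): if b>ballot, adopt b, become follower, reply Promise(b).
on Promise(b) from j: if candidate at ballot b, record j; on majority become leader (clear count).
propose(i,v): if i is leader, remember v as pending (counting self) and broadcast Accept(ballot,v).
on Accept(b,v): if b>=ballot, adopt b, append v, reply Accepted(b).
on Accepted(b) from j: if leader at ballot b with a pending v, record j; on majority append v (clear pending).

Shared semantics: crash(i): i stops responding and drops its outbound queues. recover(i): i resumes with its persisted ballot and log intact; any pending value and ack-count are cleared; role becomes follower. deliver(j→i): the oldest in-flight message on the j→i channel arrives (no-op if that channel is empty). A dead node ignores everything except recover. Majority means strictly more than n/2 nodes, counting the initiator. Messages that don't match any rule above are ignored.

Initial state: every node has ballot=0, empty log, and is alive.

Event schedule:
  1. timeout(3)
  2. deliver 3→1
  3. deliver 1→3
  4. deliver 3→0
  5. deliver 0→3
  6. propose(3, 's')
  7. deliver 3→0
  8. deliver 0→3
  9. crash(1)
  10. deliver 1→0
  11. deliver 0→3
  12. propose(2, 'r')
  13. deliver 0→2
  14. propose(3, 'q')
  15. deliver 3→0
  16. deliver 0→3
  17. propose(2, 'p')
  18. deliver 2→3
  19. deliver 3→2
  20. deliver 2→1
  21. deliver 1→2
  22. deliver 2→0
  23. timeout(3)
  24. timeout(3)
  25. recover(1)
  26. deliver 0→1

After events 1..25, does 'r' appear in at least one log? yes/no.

e1 timeout(3): 3[cand,b=7,-]
e2 deliver 3→1: 1[foll,b=7,-]
e3 deliver 1→3: ·
e4 deliver 3→0: 0[foll,b=7,-]
e5 deliver 0→3: 3[lead,b=7,-]
e6 propose(3,'s'): ·
e7 deliver 3→0: 0[foll,b=7,s]
e8 deliver 0→3: ·
e9 crash(1): 1[✗foll,b=7,-]
e10 deliver 1→0: ·
e11 deliver 0→3: ·
e12 propose(2,'r'): ·
e13 deliver 0→2: ·
e14 propose(3,'q'): ·
e15 deliver 3→0: 0[foll,b=7,s,q]
e16 deliver 0→3: ·
e17 propose(2,'p'): ·
e18 deliver 2→3: ·
e19 deliver 3→2: 2[foll,b=7,-]
e20 deliver 2→1: ·
e21 deliver 1→2: ·
e22 deliver 2→0: ·
e23 timeout(3): 3[cand,b=11,-]
e24 timeout(3): 3[cand,b=15,-]
e25 recover(1): 1[foll,b=7,-]

no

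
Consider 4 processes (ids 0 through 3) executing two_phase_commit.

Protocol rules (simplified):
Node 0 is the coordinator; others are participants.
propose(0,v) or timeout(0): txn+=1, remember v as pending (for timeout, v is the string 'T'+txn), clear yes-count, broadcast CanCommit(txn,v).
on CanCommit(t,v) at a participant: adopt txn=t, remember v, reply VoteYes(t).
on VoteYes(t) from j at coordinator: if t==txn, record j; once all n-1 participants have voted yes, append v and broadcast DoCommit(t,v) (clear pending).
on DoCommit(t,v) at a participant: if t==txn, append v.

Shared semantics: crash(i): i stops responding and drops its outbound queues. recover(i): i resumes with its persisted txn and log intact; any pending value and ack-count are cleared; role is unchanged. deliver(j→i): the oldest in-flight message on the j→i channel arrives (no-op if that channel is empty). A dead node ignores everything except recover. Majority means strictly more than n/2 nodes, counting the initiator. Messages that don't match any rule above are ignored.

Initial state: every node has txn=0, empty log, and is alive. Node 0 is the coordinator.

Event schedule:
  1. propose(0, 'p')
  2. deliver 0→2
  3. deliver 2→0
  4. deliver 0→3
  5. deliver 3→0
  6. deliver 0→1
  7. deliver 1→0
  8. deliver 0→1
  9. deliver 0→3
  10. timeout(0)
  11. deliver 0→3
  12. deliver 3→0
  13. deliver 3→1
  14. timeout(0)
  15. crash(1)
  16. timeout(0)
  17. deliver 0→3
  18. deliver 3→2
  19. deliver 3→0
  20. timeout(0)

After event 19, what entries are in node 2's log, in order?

e1 propose(0,'p'): 0[coor,t=1,-]
e2 deliver 0→2: 2[part,t=1,-]
e3 deliver 2→0: ·
e4 deliver 0→3: 3[part,t=1,-]
e5 deliver 3→0: ·
e6 deliver 0→1: 1[part,t=1,-]
e7 deliver 1→0: 0[coor,t=1,p]
e8 deliver 0→1: 1[part,t=1,p]
e9 deliver 0→3: 3[part,t=1,p]
e10 timeout(0): 0[coor,t=2,p]
e11 deliver 0→3: 3[part,t=2,p]
e12 deliver 3→0: ·
e13 deliver 3→1: ·
e14 timeout(0): 0[coor,t=3,p]
e15 crash(1): 1[✗part,t=1,p]
e16 timeout(0): 0[coor,t=4,p]
e17 deliver 0→3: 3[part,t=3,p]
e18 deliver 3→2: ·
e19 deliver 3→0: ·

empty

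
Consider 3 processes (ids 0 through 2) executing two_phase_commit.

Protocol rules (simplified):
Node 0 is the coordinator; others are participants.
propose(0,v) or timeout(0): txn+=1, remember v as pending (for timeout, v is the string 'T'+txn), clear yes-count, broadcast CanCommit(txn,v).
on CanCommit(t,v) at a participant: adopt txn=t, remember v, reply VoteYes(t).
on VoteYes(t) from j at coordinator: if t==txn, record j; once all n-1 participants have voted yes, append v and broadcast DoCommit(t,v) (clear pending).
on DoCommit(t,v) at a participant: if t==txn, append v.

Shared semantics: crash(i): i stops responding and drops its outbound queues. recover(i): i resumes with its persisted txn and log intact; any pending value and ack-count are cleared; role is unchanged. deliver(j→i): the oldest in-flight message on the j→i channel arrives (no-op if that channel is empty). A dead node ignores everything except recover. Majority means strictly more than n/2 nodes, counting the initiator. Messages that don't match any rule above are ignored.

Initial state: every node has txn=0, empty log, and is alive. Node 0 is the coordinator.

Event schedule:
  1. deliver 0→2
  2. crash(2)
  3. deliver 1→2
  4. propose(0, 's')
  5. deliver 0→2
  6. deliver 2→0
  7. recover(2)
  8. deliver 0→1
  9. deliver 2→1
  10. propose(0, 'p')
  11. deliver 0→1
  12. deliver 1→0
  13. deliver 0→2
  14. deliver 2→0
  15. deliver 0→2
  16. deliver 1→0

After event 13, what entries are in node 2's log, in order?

step 1 deliver 0→2: —
step 2 crash(2): 2={✗part,t=0,log=-}
step 3 deliver 1→2: —
step 4 propose(0,'s'): 0={coor,t=1,log=-}
step 5 deliver 0→2: —
step 6 deliver 2→0: —
step 7 recover(2): 2={part,t=0,log=-}
step 8 deliver 0→1: 1={part,t=1,log=-}
step 9 deliver 2→1: —
step 10 propose(0,'p'): 0={coor,t=2,log=-}
step 11 deliver 0→1: 1={part,t=2,log=-}
step 12 deliver 1→0: —
step 13 deliver 0→2: 2={part,t=1,log=-}

empty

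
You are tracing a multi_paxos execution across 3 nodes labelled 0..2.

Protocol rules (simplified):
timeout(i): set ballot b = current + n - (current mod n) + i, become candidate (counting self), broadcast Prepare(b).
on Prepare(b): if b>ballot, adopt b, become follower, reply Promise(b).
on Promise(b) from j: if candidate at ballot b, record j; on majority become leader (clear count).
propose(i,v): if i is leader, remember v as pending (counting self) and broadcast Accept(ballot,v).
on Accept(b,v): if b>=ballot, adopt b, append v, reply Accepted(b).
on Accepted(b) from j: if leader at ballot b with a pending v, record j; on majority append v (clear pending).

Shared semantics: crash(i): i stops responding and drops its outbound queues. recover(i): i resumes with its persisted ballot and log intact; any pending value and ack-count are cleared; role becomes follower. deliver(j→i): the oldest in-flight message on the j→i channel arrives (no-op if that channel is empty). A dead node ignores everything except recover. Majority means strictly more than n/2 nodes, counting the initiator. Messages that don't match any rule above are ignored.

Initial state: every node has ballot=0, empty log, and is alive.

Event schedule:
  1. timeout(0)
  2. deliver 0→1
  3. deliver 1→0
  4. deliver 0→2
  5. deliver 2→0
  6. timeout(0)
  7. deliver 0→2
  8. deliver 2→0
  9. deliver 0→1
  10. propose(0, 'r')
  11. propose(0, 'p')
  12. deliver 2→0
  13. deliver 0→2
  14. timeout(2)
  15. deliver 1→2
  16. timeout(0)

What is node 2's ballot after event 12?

6

1. timeout(0):  <0:cand b3 ->
2. deliver 0→1:  <1:foll b3 ->
3. deliver 1→0:  <0:lead b3 ->
4. deliver 0→2:  <2:foll b3 ->
5. deliver 2→0:  nop
6. timeout(0):  <0:cand b6 ->
7. deliver 0→2:  <2:foll b6 ->
8. deliver 2→0:  <0:lead b6 ->
9. deliver 0→1:  <1:foll b6 ->
10. propose(0,'r'):  nop
11. propose(0,'p'):  nop
12. deliver 2→0:  nop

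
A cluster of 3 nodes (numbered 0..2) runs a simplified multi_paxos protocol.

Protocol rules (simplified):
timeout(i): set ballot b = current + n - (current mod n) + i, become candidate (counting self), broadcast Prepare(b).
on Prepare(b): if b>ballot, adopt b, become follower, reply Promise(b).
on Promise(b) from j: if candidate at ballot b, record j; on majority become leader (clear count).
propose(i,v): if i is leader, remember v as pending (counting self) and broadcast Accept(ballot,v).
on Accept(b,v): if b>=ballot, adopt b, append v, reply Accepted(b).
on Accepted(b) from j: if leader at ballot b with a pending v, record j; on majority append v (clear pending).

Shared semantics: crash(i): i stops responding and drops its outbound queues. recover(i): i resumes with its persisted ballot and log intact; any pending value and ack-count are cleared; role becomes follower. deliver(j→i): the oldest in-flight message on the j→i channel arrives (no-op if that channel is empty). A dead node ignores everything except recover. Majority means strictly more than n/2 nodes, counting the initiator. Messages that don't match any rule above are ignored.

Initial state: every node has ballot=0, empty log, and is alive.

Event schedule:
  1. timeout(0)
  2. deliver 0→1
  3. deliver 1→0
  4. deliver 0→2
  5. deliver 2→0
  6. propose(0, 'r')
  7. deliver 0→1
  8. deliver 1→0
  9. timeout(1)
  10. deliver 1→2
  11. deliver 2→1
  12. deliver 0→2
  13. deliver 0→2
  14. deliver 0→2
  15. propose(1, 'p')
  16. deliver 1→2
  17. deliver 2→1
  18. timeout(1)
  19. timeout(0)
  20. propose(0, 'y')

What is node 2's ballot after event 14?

e1 timeout(0): 0[cand,b=3,-]
e2 deliver 0→1: 1[foll,b=3,-]
e3 deliver 1→0: 0[lead,b=3,-]
e4 deliver 0→2: 2[foll,b=3,-]
e5 deliver 2→0: ·
e6 propose(0,'r'): ·
e7 deliver 0→1: 1[foll,b=3,r]
e8 deliver 1→0: 0[lead,b=3,r]
e9 timeout(1): 1[cand,b=7,r]
e10 deliver 1→2: 2[foll,b=7,-]
e11 deliver 2→1: 1[lead,b=7,r]
e12 deliver 0→2: ·
e13 deliver 0→2: ·
e14 deliver 0→2: ·

7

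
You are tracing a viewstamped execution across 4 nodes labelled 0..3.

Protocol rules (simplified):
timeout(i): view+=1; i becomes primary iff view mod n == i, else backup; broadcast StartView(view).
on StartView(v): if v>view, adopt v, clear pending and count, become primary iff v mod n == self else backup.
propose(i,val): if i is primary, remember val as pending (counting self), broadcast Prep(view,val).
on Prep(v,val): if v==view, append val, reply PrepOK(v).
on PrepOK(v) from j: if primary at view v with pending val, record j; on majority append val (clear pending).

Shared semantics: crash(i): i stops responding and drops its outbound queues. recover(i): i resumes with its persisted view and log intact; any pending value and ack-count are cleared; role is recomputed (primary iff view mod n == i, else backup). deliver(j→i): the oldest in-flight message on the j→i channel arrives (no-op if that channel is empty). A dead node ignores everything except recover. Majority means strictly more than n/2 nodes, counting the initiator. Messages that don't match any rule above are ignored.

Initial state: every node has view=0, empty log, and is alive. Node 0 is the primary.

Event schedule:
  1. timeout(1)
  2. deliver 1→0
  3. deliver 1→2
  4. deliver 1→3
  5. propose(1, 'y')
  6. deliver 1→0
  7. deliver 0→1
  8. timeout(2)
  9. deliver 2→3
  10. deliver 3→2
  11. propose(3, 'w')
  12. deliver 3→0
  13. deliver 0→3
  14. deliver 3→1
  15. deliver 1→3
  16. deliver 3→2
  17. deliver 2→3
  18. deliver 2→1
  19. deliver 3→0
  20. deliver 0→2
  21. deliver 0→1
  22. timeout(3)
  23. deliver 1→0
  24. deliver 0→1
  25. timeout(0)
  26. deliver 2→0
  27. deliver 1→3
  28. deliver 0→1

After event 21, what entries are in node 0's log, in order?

y

after 1 — timeout(1): n1:prim/v1/[-]
after 2 — deliver 1→0: n0:back/v1/[-]
after 3 — deliver 1→2: n2:back/v1/[-]
after 4 — deliver 1→3: n3:back/v1/[-]
after 5 — propose(1,'y'): ·
after 6 — deliver 1→0: n0:back/v1/[y]
after 7 — deliver 0→1: ·
after 8 — timeout(2): n2:prim/v2/[-]
after 9 — deliver 2→3: n3:back/v2/[-]
after 10 — deliver 3→2: ·
after 11 — propose(3,'w'): ·
after 12 — deliver 3→0: ·
after 13 — deliver 0→3: ·
after 14 — deliver 3→1: ·
after 15 — deliver 1→3: ·
after 16 — deliver 3→2: ·
after 17 — deliver 2→3: ·
after 18 — deliver 2→1: n1:back/v2/[-]
after 19 — deliver 3→0: ·
after 20 — deliver 0→2: ·
after 21 — deliver 0→1: ·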